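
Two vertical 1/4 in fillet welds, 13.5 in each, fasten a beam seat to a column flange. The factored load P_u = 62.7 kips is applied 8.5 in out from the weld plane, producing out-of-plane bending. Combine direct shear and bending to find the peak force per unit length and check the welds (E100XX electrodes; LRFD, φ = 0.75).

E100XX → F_EXX = 100 ksi.
L_w = 2 × 13.5 = 27 in; section modulus (unit throat) S = 2 × L²/6 = 60.75 in².
Direct shear f_v = P/L_w = 62.7/27 = 2.322 kip/in.
Moment M = P × e = 62.7 × 8.5 = 532.95 kip·in; bending f_b = M/S = 8.773 kip/in.
f_max = √(f_v² + f_b²) = √(2.322² + 8.773²) = 9.075 kip/in.
φr_n = 0.75 × 0.6 × 100 × (0.707 × 0.25) = 7.954 kip/in → NOT adequate.

f_max ≈ 9.07 kip/in; NOT adequate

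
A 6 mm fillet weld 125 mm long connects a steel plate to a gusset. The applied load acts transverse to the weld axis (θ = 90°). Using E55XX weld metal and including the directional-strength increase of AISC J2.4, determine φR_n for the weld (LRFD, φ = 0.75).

E55XX → F_EXX = 550 MPa.
t_e = 0.707 × 6 = 4.242 mm; A_we = 4.242 × 125 = 530.2 mm².
Directional factor: 1.0 + 0.5 sin^1.5(90°) = 1.5.
F_nw = 0.6 × 550 × 1.5 = 495 MPa.
φR_n = 0.75 × 495 × 530.2 × 10⁻³ = 196.9 kN.

φR_n ≈ 197 kN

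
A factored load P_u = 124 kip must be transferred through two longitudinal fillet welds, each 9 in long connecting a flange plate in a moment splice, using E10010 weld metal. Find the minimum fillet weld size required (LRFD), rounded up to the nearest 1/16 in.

w = 1/4 in

E100XX → F_EXX = 100 ksi.
Total weld length L = 18 in.
Required throat t_e = P_u / (φ × 0.6 F_EXX × L) = 124 / (0.75 × 0.6 × 100 × 18) = 0.1531 in.
Required leg w = t_e / 0.707 = 0.2165 in → use 1/4 in.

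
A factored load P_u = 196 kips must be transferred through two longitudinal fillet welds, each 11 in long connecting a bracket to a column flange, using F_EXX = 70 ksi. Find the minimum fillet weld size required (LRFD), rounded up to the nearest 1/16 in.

Total weld length L = 22 in.
Required throat t_e = P_u / (φ × 0.6 F_EXX × L) = 196 / (0.75 × 0.6 × 70 × 22) = 0.2828 in.
Required leg w = t_e / 0.707 = 0.4 in → use 7/16 in.

w = 7/16 in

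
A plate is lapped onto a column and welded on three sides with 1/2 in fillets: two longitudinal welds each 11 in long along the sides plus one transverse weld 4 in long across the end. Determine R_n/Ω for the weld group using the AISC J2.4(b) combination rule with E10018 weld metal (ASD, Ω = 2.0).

E100XX → F_EXX = 100 ksi.
t_e = 0.707 × 0.5 = 0.3535 in.
R_nwl = 0.6 × 100 × 0.3535 × 22 = 466.6 kips (longitudinal, 2 welds).
R_nwt = 0.6 × 100 × 0.3535 × 4 = 84.84 kips (transverse, base value).
(i) R_nwl + R_nwt = 551.5 kips; (ii) 0.85 R_nwl + 1.5 R_nwt = 523.9 kips.
R_n = max = 551.5 kips [governs: (i)]; R_n/Ω = 275.7 kips.

R_n/Ω ≈ 276 kips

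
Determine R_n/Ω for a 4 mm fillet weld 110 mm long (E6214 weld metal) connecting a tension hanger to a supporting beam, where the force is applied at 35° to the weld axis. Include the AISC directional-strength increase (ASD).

R_n/Ω ≈ 70.4 kN

E62XX → F_EXX = 620 MPa.
t_e = 0.707 × 4 = 2.828 mm; A_we = 2.828 × 110 = 311.1 mm².
Directional factor: 1.0 + 0.5 sin^1.5(35°) = 1.217.
F_nw = 0.6 × 620 × 1.217 = 452.8 MPa.
R_n/Ω = (452.8 × 311.1) / 2.0 × 10⁻³ = 70.43 kN.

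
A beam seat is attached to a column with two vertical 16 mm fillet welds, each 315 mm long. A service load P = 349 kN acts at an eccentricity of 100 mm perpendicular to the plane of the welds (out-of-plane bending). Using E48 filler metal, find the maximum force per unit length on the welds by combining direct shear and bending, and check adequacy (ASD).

f_max ≈ 1190 N/mm; adequate

E48XX → F_EXX = 480 MPa.
L_w = 2 × 315 = 630 mm; section modulus (unit throat) S = 2 × L²/6 = 33080 mm².
Direct shear f_v = P/L_w = 349×10³/630 = 554 N/mm.
Moment M = P × e = 349×10³ × 100 = 34900000 N·mm; bending f_b = M/S = 1055 N/mm.
f_max = √(f_v² + f_b²) = √(554² + 1055²) = 1192 N/mm.
r_n/Ω = (1/2.0) × 0.6 × 480 × (0.707 × 16) = 1629 N/mm → adequate.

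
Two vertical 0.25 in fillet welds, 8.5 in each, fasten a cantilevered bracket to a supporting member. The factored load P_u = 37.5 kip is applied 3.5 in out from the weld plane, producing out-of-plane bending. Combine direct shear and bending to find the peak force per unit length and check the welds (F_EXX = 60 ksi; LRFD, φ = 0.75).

L_w = 2 × 8.5 = 17 in; section modulus (unit throat) S = 2 × L²/6 = 24.08 in².
Direct shear f_v = P/L_w = 37.5/17 = 2.206 kip/in.
Moment M = P × e = 37.5 × 3.5 = 131.25 kip·in; bending f_b = M/S = 5.45 kip/in.
f_max = √(f_v² + f_b²) = √(2.206² + 5.45²) = 5.879 kip/in.
φr_n = 0.75 × 0.6 × 60 × (0.707 × 0.25) = 4.772 kip/in → NOT adequate.

f_max ≈ 5.88 kip/in; NOT adequate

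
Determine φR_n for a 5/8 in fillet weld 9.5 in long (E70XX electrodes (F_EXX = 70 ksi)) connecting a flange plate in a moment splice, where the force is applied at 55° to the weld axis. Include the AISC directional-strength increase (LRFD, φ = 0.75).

t_e = 0.707 × 0.625 = 0.4419 in; A_we = 0.4419 × 9.5 = 4.198 in².
Directional factor: 1.0 + 0.5 sin^1.5(55°) = 1.371.
F_nw = 0.6 × 70 × 1.371 = 57.57 ksi.
φR_n = 0.75 × 57.57 × 4.198 = 181.2 kip.

φR_n ≈ 181 kip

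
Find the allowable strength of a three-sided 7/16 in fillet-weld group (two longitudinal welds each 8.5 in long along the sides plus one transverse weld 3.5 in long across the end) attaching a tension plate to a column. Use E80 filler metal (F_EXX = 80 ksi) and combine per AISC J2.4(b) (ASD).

R_n/Ω ≈ 152 kip

t_e = 0.707 × 0.4375 = 0.3093 in.
R_nwl = 0.6 × 80 × 0.3093 × 17 = 252.4 kip (longitudinal, 2 welds).
R_nwt = 0.6 × 80 × 0.3093 × 3.5 = 51.96 kip (transverse, base value).
(i) R_nwl + R_nwt = 304.4 kip; (ii) 0.85 R_nwl + 1.5 R_nwt = 292.5 kip.
R_n = max = 304.4 kip [governs: (i)]; R_n/Ω = 152.2 kip.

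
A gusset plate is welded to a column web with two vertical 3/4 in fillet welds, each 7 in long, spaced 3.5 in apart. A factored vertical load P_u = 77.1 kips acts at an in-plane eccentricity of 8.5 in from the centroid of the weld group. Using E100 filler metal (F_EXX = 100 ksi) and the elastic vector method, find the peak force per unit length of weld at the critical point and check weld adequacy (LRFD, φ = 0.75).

Total weld length L_w = 14 in. Treat welds as unit-width lines.
Polar moment about centroid: J = 2[d³/12 + d(b/2)²] = 2[7³/12 + 7×1.75²] = 100 in³.
Direct shear f_v = P/L_w = 77.1 / 14 = 5.507 kip/in (vertical).
Torsion M = P·e = 77.1 × 8.5 = 655.35 kip·in.
Critical point at (x, y) = (1.75, 3.5) from centroid. f_tx = M·y/J = 22.93 kip/in; f_ty = M·x/J = 11.46 kip/in.
Resultant f_max = √[f_tx² + (f_v + f_ty)²] = √[22.93² + (5.507 + 11.46)²] = 28.53 kip/in.
Capacity per unit length: φr_n = 0.75 × 0.6 × 100 × (0.707 × 0.75) = 23.86 kip/in.
28.53 > 23.86 → NOT adequate.

f_max ≈ 28.5 kip/in; NOT adequate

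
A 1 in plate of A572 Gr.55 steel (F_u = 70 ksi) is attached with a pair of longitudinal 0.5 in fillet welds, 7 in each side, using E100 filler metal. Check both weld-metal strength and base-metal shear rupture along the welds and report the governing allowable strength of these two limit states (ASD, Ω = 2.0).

R_n/Ω ≈ 148 kip (weld metal governs)

E100XX → F_EXX = 100 ksi.
t_e = 0.707 × 0.5 = 0.3535 in; L = 14 in.
Weld metal: R_n/Ω = (1/2.0) × 0.6 × 100 × 0.3535 × 14 = 148.5 kip.
Base metal (shear rupture): R_n/Ω = (1/2.0) × 0.6 × 70 × 1 × 14 = 294 kip.
Governing: weld metal.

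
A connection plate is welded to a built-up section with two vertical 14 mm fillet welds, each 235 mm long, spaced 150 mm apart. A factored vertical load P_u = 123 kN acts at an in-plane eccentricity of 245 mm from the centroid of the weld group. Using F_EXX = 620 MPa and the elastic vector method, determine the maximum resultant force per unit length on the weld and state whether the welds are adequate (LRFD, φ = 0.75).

Total weld length L_w = 470 mm. Treat welds as unit-width lines.
Polar moment about centroid: J = 2[d³/12 + d(b/2)²] = 2[235³/12 + 235×75²] = 4807000 mm³.
Direct shear f_v = P/L_w = 123×10³ / 470 = 261.7 N/mm (vertical).
Torsion M = P·e = 123×10³ × 245 = 30135000 N·mm.
Critical point at (x, y) = (75, 117.5) from centroid. f_tx = M·y/J = 736.6 N/mm; f_ty = M·x/J = 470.2 N/mm.
Resultant f_max = √[f_tx² + (f_v + f_ty)²] = √[736.6² + (261.7 + 470.2)²] = 1038 N/mm.
Capacity per unit length: φr_n = 0.75 × 0.6 × 620 × (0.707 × 14) = 2762 N/mm.
1038 ≤ 2762 → adequate.

f_max ≈ 1040 N/mm; adequate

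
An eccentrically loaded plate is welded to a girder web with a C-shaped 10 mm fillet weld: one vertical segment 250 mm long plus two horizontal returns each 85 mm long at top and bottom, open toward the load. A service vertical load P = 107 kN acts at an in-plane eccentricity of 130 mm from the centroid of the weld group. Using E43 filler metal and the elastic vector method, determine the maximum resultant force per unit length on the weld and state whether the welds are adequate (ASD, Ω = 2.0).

E43XX → F_EXX = 430 MPa.
Total weld length L_w = 420 mm. Treat welds as unit-width lines.
Centroid: x̄ = 2×85×42.5 / 420 = 17.2 mm from the vertical weld.
Polar moment about centroid: J = I_x + I_y = [250³/12 + 2×85×125²] + [250×17.2² + 2(85³/12 + 85×25.3²)] = 4243000 mm³.
Direct shear f_v = P/L_w = 107×10³ / 420 = 254.8 N/mm (vertical).
Torsion M = P·e = 107×10³ × 130 = 13910000 N·mm.
Critical point at (x, y) = (67.8, 125) from centroid. f_tx = M·y/J = 409.7 N/mm; f_ty = M·x/J = 222.2 N/mm.
Resultant f_max = √[f_tx² + (f_v + f_ty)²] = √[409.7² + (254.8 + 222.2)²] = 628.8 N/mm.
Capacity per unit length: r_n/Ω = (1/2.0) × 0.6 × 430 × (0.707 × 10) = 912 N/mm.
628.8 ≤ 912 → adequate.

f_max ≈ 629 N/mm; adequate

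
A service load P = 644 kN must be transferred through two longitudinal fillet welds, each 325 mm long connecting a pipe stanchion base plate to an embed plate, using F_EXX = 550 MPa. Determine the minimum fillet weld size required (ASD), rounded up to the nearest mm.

Total weld length L = 650 mm.
Required throat t_e = P × Ω / (0.6 F_EXX × L) = 644 × 2.0 / (0.6 × 550 × 650 × 10⁻³) = 6.005 mm.
Required leg w = t_e / 0.707 = 8.493 mm → use 9 mm.

w = 9 mm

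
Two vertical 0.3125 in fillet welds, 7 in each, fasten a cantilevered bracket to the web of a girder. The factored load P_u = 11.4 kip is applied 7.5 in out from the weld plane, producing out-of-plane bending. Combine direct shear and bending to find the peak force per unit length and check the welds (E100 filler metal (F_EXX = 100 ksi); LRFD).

L_w = 2 × 7 = 14 in; section modulus (unit throat) S = 2 × L²/6 = 16.33 in².
Direct shear f_v = P/L_w = 11.4/14 = 0.8143 kip/in.
Moment M = P × e = 11.4 × 7.5 = 85.5 kip·in; bending f_b = M/S = 5.235 kip/in.
f_max = √(f_v² + f_b²) = √(0.8143² + 5.235²) = 5.298 kip/in.
φr_n = 0.75 × 0.6 × 100 × (0.707 × 0.3125) = 9.942 kip/in → adequate.

f_max ≈ 5.3 kip/in; adequate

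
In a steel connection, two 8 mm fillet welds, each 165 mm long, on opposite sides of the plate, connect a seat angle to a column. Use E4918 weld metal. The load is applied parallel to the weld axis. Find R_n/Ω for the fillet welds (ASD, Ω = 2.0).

E49XX → F_EXX = 490 MPa.
Effective throat t_e = 0.707 × 8 = 5.656 mm.
Total length L = 330 mm; A_we = 5.656 × 330 = 1866 mm².
F_nw = 0.6 F_EXX = 0.6 × 490 = 294 MPa.
R_n = 294 × 1866 × 10⁻³ = 548.7 kN; R_n/Ω = 548.7/2.0 = 274.4 kN.

R_n/Ω ≈ 274 kN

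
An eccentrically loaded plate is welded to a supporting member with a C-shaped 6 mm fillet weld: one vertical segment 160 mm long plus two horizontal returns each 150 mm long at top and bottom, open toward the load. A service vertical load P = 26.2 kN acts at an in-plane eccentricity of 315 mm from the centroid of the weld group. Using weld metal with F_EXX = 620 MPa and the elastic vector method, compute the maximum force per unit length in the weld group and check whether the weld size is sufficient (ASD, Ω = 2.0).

f_max ≈ 358 N/mm; adequate

Total weld length L_w = 460 mm. Treat welds as unit-width lines.
Centroid: x̄ = 2×150×75 / 460 = 48.91 mm from the vertical weld.
Polar moment about centroid: J = I_x + I_y = [160³/12 + 2×150×80²] + [160×48.91² + 2(150³/12 + 150×26.09²)] = 3411000 mm³.
Direct shear f_v = P/L_w = 26.2×10³ / 460 = 56.96 N/mm (vertical).
Torsion M = P·e = 26.2×10³ × 315 = 8253000 N·mm.
Critical point at (x, y) = (101.1, 80) from centroid. f_tx = M·y/J = 193.6 N/mm; f_ty = M·x/J = 244.6 N/mm.
Resultant f_max = √[f_tx² + (f_v + f_ty)²] = √[193.6² + (56.96 + 244.6)²] = 358.3 N/mm.
Capacity per unit length: r_n/Ω = (1/2.0) × 0.6 × 620 × (0.707 × 6) = 789 N/mm.
358.3 ≤ 789 → adequate.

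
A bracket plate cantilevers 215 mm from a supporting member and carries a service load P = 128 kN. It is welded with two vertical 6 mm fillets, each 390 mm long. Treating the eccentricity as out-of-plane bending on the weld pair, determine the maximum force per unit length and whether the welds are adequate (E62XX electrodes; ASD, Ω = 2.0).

f_max ≈ 567 N/mm; adequate

E62XX → F_EXX = 620 MPa.
L_w = 2 × 390 = 780 mm; section modulus (unit throat) S = 2 × L²/6 = 50700 mm².
Direct shear f_v = P/L_w = 128×10³/780 = 164.1 N/mm.
Moment M = P × e = 128×10³ × 215 = 27520000 N·mm; bending f_b = M/S = 542.8 N/mm.
f_max = √(f_v² + f_b²) = √(164.1² + 542.8²) = 567.1 N/mm.
r_n/Ω = (1/2.0) × 0.6 × 620 × (0.707 × 6) = 789 N/mm → adequate.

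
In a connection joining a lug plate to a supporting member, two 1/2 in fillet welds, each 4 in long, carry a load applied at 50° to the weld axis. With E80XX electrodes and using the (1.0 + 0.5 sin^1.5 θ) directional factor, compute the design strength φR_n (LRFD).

E80XX → F_EXX = 80 ksi.
t_e = 0.707 × 0.5 = 0.3535 in; A_we = 0.3535 × 8 = 2.828 in².
Directional factor: 1.0 + 0.5 sin^1.5(50°) = 1.335.
F_nw = 0.6 × 80 × 1.335 = 64.09 ksi.
φR_n = 0.75 × 64.09 × 2.828 = 135.9 kips.

φR_n ≈ 136 kips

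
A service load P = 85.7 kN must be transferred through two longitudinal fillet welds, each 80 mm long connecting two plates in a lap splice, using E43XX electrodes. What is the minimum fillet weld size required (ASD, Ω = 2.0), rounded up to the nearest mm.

w = 6 mm

E43XX → F_EXX = 430 MPa.
Total weld length L = 160 mm.
Required throat t_e = P × Ω / (0.6 F_EXX × L) = 85.7 × 2.0 / (0.6 × 430 × 160 × 10⁻³) = 4.152 mm.
Required leg w = t_e / 0.707 = 5.873 mm → use 6 mm.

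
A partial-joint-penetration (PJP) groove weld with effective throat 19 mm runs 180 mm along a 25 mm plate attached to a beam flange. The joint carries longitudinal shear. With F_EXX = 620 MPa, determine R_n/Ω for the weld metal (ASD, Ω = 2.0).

R_n/Ω ≈ 636 kN

Effective throat (given) t_e = 19 mm.
A_we = 19 × 180 = 3420 mm².
F_nw = 0.6 F_EXX = 372 MPa.
R_n/Ω = (372 × 3420) / 2.0 × 10⁻³ = 636.1 kN.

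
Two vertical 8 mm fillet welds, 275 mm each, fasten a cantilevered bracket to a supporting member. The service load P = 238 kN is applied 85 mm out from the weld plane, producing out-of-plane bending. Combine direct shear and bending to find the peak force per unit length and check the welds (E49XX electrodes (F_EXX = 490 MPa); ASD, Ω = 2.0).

L_w = 2 × 275 = 550 mm; section modulus (unit throat) S = 2 × L²/6 = 25210 mm².
Direct shear f_v = P/L_w = 238×10³/550 = 432.7 N/mm.
Moment M = P × e = 238×10³ × 85 = 20230000 N·mm; bending f_b = M/S = 802.5 N/mm.
f_max = √(f_v² + f_b²) = √(432.7² + 802.5²) = 911.7 N/mm.
r_n/Ω = (1/2.0) × 0.6 × 490 × (0.707 × 8) = 831.4 N/mm → NOT adequate.

f_max ≈ 912 N/mm; NOT adequate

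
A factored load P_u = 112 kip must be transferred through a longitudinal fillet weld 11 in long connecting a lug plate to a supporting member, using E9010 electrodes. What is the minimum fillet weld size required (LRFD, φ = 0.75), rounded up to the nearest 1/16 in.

w = 3/8 in

E90XX → F_EXX = 90 ksi.
Total weld length L = 11 in.
Required throat t_e = P_u / (φ × 0.6 F_EXX × L) = 112 / (0.75 × 0.6 × 90 × 11) = 0.2514 in.
Required leg w = t_e / 0.707 = 0.3556 in → use 3/8 in.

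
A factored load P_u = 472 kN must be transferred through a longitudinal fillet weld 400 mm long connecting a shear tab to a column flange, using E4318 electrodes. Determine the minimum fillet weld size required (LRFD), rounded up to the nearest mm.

E43XX → F_EXX = 430 MPa.
Total weld length L = 400 mm.
Required throat t_e = P_u / (φ × 0.6 F_EXX × L) = 472 / (0.75 × 0.6 × 430 × 400 × 10⁻³) = 6.098 mm.
Required leg w = t_e / 0.707 = 8.625 mm → use 9 mm.

w = 9 mm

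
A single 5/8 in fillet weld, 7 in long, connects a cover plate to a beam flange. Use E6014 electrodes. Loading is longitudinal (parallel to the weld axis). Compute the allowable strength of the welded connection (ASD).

E60XX → F_EXX = 60 ksi.
Effective throat t_e = 0.707 × 0.625 = 0.4419 in.
Total length L = 7 in; A_we = 0.4419 × 7 = 3.093 in².
F_nw = 0.6 F_EXX = 0.6 × 60 = 36 ksi.
R_n = 36 × 3.093 = 111.4 kip; R_n/Ω = 111.4/2.0 = 55.68 kip.

R_n/Ω ≈ 55.7 kip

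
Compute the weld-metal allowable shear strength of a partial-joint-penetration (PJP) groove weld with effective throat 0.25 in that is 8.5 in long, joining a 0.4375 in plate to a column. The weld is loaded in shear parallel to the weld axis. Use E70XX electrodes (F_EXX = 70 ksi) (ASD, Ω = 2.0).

R_n/Ω ≈ 44.6 kips

Effective throat (given) t_e = 0.25 in.
A_we = 0.25 × 8.5 = 2.125 in².
F_nw = 0.6 F_EXX = 42 ksi.
R_n/Ω = (42 × 2.125) / 2.0 = 44.62 kips.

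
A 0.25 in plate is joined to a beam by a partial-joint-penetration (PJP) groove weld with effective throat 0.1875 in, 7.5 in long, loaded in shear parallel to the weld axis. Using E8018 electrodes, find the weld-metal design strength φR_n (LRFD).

E80XX → F_EXX = 80 ksi.
Effective throat (given) t_e = 0.1875 in.
A_we = 0.1875 × 7.5 = 1.406 in².
F_nw = 0.6 F_EXX = 48 ksi.
φR_n = 0.75 × 48 × 1.406 = 50.62 kips.

φR_n ≈ 50.6 kips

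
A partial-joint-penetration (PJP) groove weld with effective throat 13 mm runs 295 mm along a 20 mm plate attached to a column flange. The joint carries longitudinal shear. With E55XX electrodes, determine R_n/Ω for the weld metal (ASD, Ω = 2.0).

E55XX → F_EXX = 550 MPa.
Effective throat (given) t_e = 13 mm.
A_we = 13 × 295 = 3835 mm².
F_nw = 0.6 F_EXX = 330 MPa.
R_n/Ω = (330 × 3835) / 2.0 × 10⁻³ = 632.8 kN.

R_n/Ω ≈ 633 kN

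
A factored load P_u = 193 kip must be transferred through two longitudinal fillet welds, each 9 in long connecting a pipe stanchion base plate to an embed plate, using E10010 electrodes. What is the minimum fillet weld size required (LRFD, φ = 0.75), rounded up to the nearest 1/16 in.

E100XX → F_EXX = 100 ksi.
Total weld length L = 18 in.
Required throat t_e = P_u / (φ × 0.6 F_EXX × L) = 193 / (0.75 × 0.6 × 100 × 18) = 0.2383 in.
Required leg w = t_e / 0.707 = 0.337 in → use 3/8 in.

w = 3/8 in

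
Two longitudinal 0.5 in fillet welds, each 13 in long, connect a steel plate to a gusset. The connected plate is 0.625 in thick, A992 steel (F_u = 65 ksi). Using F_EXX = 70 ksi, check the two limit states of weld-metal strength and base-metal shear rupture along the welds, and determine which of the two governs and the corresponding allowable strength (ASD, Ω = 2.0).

R_n/Ω ≈ 193 kips (weld metal governs)

t_e = 0.707 × 0.5 = 0.3535 in; L = 26 in.
Weld metal: R_n/Ω = (1/2.0) × 0.6 × 70 × 0.3535 × 26 = 193 kips.
Base metal (shear rupture): R_n/Ω = (1/2.0) × 0.6 × 65 × 0.625 × 26 = 316.9 kips.
Governing: weld metal.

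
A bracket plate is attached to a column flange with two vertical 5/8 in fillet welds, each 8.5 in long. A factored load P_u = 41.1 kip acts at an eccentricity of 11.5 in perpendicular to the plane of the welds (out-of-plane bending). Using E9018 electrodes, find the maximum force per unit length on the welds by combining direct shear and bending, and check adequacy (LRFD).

E90XX → F_EXX = 90 ksi.
L_w = 2 × 8.5 = 17 in; section modulus (unit throat) S = 2 × L²/6 = 24.08 in².
Direct shear f_v = P/L_w = 41.1/17 = 2.418 kip/in.
Moment M = P × e = 41.1 × 11.5 = 472.65 kip·in; bending f_b = M/S = 19.63 kip/in.
f_max = √(f_v² + f_b²) = √(2.418² + 19.63²) = 19.77 kip/in.
φr_n = 0.75 × 0.6 × 90 × (0.707 × 0.625) = 17.9 kip/in → NOT adequate.

f_max ≈ 19.8 kip/in; NOT adequate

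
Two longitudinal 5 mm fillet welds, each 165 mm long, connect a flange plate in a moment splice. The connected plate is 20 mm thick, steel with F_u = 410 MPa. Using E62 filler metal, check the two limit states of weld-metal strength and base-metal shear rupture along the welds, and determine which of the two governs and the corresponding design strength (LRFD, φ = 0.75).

φR_n ≈ 325 kN (weld metal governs)

E62XX → F_EXX = 620 MPa.
t_e = 0.707 × 5 = 3.535 mm; L = 330 mm.
Weld metal: φR_n = 0.75 × 0.6 × 620 × 3.535 × 330 × 10⁻³ = 325.5 kN.
Base metal (shear rupture): φR_n = 0.75 × 0.6 × 410 × 20 × 330 × 10⁻³ = 1218 kN.
Governing: weld metal.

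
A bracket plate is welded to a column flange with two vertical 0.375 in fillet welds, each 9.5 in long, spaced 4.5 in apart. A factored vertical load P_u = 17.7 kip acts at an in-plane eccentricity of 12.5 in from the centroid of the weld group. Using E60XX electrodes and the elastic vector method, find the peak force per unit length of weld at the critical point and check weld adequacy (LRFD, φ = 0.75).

f_max ≈ 5.33 kip/in; adequate

E60XX → F_EXX = 60 ksi.
Total weld length L_w = 19 in. Treat welds as unit-width lines.
Polar moment about centroid: J = 2[d³/12 + d(b/2)²] = 2[9.5³/12 + 9.5×2.25²] = 239.1 in³.
Direct shear f_v = P/L_w = 17.7 / 19 = 0.9316 kip/in (vertical).
Torsion M = P·e = 17.7 × 12.5 = 221.25 kip·in.
Critical point at (x, y) = (2.25, 4.75) from centroid. f_tx = M·y/J = 4.396 kip/in; f_ty = M·x/J = 2.082 kip/in.
Resultant f_max = √[f_tx² + (f_v + f_ty)²] = √[4.396² + (0.9316 + 2.082)²] = 5.33 kip/in.
Capacity per unit length: φr_n = 0.75 × 0.6 × 60 × (0.707 × 0.375) = 7.158 kip/in.
5.33 ≤ 7.158 → adequate.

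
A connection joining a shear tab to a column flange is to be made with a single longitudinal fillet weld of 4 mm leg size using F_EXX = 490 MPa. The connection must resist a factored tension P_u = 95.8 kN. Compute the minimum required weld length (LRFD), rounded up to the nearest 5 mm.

L = 155 mm

Throat t_e = 0.707 × 4 = 2.828 mm.
φr_n = 0.75 × 0.6 × 490 × 2.828 × 10⁻³ = 0.6236 kN/mm.
L_req = P_u / φr_n = 95.8 / 0.6236 = 153.6 mm total.
Round up → use L = 155 mm.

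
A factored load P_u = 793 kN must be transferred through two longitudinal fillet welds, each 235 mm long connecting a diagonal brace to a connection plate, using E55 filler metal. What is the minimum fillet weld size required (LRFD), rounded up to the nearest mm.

w = 10 mm

E55XX → F_EXX = 550 MPa.
Total weld length L = 470 mm.
Required throat t_e = P_u / (φ × 0.6 F_EXX × L) = 793 / (0.75 × 0.6 × 550 × 470 × 10⁻³) = 6.817 mm.
Required leg w = t_e / 0.707 = 9.642 mm → use 10 mm.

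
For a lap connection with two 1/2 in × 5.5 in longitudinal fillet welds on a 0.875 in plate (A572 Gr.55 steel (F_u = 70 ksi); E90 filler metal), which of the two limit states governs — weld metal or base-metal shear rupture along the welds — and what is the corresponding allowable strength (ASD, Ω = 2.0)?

R_n/Ω ≈ 105 kips (weld metal governs)

E90XX → F_EXX = 90 ksi.
t_e = 0.707 × 0.5 = 0.3535 in; L = 11 in.
Weld metal: R_n/Ω = (1/2.0) × 0.6 × 90 × 0.3535 × 11 = 105 kips.
Base metal (shear rupture): R_n/Ω = (1/2.0) × 0.6 × 70 × 0.875 × 11 = 202.1 kips.
Governing: weld metal.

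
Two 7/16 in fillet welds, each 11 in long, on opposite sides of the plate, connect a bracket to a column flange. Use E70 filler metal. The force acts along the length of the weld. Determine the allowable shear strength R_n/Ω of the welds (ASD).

E70XX → F_EXX = 70 ksi.
Effective throat t_e = 0.707 × 0.4375 = 0.3093 in.
Total length L = 22 in; A_we = 0.3093 × 22 = 6.805 in².
F_nw = 0.6 F_EXX = 0.6 × 70 = 42 ksi.
R_n = 42 × 6.805 = 285.8 kip; R_n/Ω = 285.8/2.0 = 142.9 kip.

R_n/Ω ≈ 143 kip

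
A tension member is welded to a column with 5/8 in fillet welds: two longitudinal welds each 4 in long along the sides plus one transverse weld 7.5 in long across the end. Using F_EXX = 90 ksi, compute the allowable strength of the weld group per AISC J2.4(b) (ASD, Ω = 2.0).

R_n/Ω ≈ 215 kip

t_e = 0.707 × 0.625 = 0.4419 in.
R_nwl = 0.6 × 90 × 0.4419 × 8 = 190.9 kip (longitudinal, 2 welds).
R_nwt = 0.6 × 90 × 0.4419 × 7.5 = 179 kip (transverse, base value).
(i) R_nwl + R_nwt = 369.8 kip; (ii) 0.85 R_nwl + 1.5 R_nwt = 430.7 kip.
R_n = max = 430.7 kip [governs: (ii)]; R_n/Ω = 215.3 kip.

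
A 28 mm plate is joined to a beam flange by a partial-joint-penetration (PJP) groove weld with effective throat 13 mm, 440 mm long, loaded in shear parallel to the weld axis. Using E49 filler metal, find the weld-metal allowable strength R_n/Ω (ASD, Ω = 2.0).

E49XX → F_EXX = 490 MPa.
Effective throat (given) t_e = 13 mm.
A_we = 13 × 440 = 5720 mm².
F_nw = 0.6 F_EXX = 294 MPa.
R_n/Ω = (294 × 5720) / 2.0 × 10⁻³ = 840.8 kN.

R_n/Ω ≈ 841 kN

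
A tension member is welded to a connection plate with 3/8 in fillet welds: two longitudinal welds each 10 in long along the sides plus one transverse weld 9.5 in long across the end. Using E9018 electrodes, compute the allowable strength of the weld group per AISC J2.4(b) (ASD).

E90XX → F_EXX = 90 ksi.
t_e = 0.707 × 0.375 = 0.2651 in.
R_nwl = 0.6 × 90 × 0.2651 × 20 = 286.3 kip (longitudinal, 2 welds).
R_nwt = 0.6 × 90 × 0.2651 × 9.5 = 136 kip (transverse, base value).
(i) R_nwl + R_nwt = 422.3 kip; (ii) 0.85 R_nwl + 1.5 R_nwt = 447.4 kip.
R_n = max = 447.4 kip [governs: (ii)]; R_n/Ω = 223.7 kip.

R_n/Ω ≈ 224 kip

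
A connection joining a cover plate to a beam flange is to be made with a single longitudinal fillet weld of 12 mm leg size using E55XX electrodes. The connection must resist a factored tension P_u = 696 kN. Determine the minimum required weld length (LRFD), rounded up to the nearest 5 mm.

L = 335 mm

E55XX → F_EXX = 550 MPa.
Throat t_e = 0.707 × 12 = 8.484 mm.
φr_n = 0.75 × 0.6 × 550 × 8.484 × 10⁻³ = 2.1 kN/mm.
L_req = P_u / φr_n = 696 / 2.1 = 331.5 mm total.
Round up → use L = 335 mm.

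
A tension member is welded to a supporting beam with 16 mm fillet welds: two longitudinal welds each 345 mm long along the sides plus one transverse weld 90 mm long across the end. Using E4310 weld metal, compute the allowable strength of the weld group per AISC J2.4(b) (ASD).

E43XX → F_EXX = 430 MPa.
t_e = 0.707 × 16 = 11.31 mm.
R_nwl = 0.6 × 430 × 11.31 × 690 × 10⁻³ = 2014 kN (longitudinal, 2 welds).
R_nwt = 0.6 × 430 × 11.31 × 90 × 10⁻³ = 262.7 kN (transverse, base value).
(i) R_nwl + R_nwt = 2276 kN; (ii) 0.85 R_nwl + 1.5 R_nwt = 2106 kN.
R_n = max = 2276 kN [governs: (i)]; R_n/Ω = 1138 kN.

R_n/Ω ≈ 1140 kN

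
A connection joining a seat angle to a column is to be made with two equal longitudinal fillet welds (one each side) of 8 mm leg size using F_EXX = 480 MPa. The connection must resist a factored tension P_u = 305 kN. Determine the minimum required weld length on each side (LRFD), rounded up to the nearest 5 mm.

Throat t_e = 0.707 × 8 = 5.656 mm.
φr_n = 0.75 × 0.6 × 480 × 5.656 × 10⁻³ = 1.222 kN/mm.
L_req = P_u / φr_n = 305 / 1.222 = 249.7 mm total.
Per side: 249.7 / 2 = 124.8 mm.
Round up → use L = 125 mm on each side.

L = 125 mm on each side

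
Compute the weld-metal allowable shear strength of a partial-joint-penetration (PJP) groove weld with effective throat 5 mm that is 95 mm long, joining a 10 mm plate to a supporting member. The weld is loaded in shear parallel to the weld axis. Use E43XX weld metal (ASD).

E43XX → F_EXX = 430 MPa.
Effective throat (given) t_e = 5 mm.
A_we = 5 × 95 = 475 mm².
F_nw = 0.6 F_EXX = 258 MPa.
R_n/Ω = (258 × 475) / 2.0 × 10⁻³ = 61.27 kN.

R_n/Ω ≈ 61.3 kN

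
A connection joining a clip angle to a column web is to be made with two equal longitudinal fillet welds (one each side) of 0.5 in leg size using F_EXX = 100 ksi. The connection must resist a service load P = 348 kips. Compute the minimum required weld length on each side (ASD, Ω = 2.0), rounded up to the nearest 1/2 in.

Throat t_e = 0.707 × 0.5 = 0.3535 in.
r_n/Ω = (0.6 × 100 × 0.3535) / 2.0 = 10.6 kip/in.
L_req = P / (r_n/Ω) = 348 / 10.6 = 32.81 in total.
Per side: 32.81 / 2 = 16.41 in.
Round up → use L = 16.5 in on each side.

L = 16.5 in on each side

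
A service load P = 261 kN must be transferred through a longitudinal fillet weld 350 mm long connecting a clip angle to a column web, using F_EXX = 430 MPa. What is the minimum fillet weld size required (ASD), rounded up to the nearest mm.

w = 9 mm

Total weld length L = 350 mm.
Required throat t_e = P × Ω / (0.6 F_EXX × L) = 261 × 2.0 / (0.6 × 430 × 350 × 10⁻³) = 5.781 mm.
Required leg w = t_e / 0.707 = 8.176 mm → use 9 mm.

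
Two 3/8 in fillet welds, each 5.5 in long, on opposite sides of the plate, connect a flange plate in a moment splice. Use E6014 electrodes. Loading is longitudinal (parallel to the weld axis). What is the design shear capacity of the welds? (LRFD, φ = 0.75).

E60XX → F_EXX = 60 ksi.
Effective throat t_e = 0.707 × 0.375 = 0.2651 in.
Total length L = 11 in; A_we = 0.2651 × 11 = 2.916 in².
F_nw = 0.6 F_EXX = 0.6 × 60 = 36 ksi.
φR_n = 0.75 × 36 × 2.916 = 78.74 kips.

φR_n ≈ 78.7 kips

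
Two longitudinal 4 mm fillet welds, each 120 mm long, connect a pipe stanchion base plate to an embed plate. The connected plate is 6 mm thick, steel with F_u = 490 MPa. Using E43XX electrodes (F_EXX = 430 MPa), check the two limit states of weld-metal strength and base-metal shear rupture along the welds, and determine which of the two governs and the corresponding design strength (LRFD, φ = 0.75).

t_e = 0.707 × 4 = 2.828 mm; L = 240 mm.
Weld metal: φR_n = 0.75 × 0.6 × 430 × 2.828 × 240 × 10⁻³ = 131.3 kN.
Base metal (shear rupture): φR_n = 0.75 × 0.6 × 490 × 6 × 240 × 10⁻³ = 317.5 kN.
Governing: weld metal.

φR_n ≈ 131 kN (weld metal governs)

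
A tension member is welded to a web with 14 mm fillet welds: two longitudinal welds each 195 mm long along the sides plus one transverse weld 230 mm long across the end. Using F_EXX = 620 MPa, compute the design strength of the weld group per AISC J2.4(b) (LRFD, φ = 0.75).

φR_n ≈ 1870 kN

t_e = 0.707 × 14 = 9.898 mm.
R_nwl = 0.6 × 620 × 9.898 × 390 × 10⁻³ = 1436 kN (longitudinal, 2 welds).
R_nwt = 0.6 × 620 × 9.898 × 230 × 10⁻³ = 846.9 kN (transverse, base value).
(i) R_nwl + R_nwt = 2283 kN; (ii) 0.85 R_nwl + 1.5 R_nwt = 2491 kN.
R_n = max = 2491 kN [governs: (ii)]; φR_n = 1868 kN.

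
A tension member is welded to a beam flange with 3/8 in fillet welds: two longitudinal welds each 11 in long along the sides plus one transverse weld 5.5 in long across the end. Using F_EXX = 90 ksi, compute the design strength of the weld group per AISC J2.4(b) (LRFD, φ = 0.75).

t_e = 0.707 × 0.375 = 0.2651 in.
R_nwl = 0.6 × 90 × 0.2651 × 22 = 315 kips (longitudinal, 2 welds).
R_nwt = 0.6 × 90 × 0.2651 × 5.5 = 78.74 kips (transverse, base value).
(i) R_nwl + R_nwt = 393.7 kips; (ii) 0.85 R_nwl + 1.5 R_nwt = 385.8 kips.
R_n = max = 393.7 kips [governs: (i)]; φR_n = 295.3 kips.

φR_n ≈ 295 kips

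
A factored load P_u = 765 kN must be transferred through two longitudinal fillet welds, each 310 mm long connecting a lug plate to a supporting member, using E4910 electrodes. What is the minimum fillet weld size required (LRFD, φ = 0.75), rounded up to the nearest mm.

E49XX → F_EXX = 490 MPa.
Total weld length L = 620 mm.
Required throat t_e = P_u / (φ × 0.6 F_EXX × L) = 765 / (0.75 × 0.6 × 490 × 620 × 10⁻³) = 5.596 mm.
Required leg w = t_e / 0.707 = 7.915 mm → use 8 mm.

w = 8 mm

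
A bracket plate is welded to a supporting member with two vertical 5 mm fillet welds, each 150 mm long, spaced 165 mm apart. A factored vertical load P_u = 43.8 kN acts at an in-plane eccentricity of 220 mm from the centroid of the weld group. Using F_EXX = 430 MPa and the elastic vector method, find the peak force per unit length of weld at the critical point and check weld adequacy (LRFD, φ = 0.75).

Total weld length L_w = 300 mm. Treat welds as unit-width lines.
Polar moment about centroid: J = 2[d³/12 + d(b/2)²] = 2[150³/12 + 150×82.5²] = 2604000 mm³.
Direct shear f_v = P/L_w = 43.8×10³ / 300 = 146 N/mm (vertical).
Torsion M = P·e = 43.8×10³ × 220 = 9636000 N·mm.
Critical point at (x, y) = (82.5, 75) from centroid. f_tx = M·y/J = 277.5 N/mm; f_ty = M·x/J = 305.2 N/mm.
Resultant f_max = √[f_tx² + (f_v + f_ty)²] = √[277.5² + (146 + 305.2)²] = 529.7 N/mm.
Capacity per unit length: φr_n = 0.75 × 0.6 × 430 × (0.707 × 5) = 684 N/mm.
529.7 ≤ 684 → adequate.

f_max ≈ 530 N/mm; adequate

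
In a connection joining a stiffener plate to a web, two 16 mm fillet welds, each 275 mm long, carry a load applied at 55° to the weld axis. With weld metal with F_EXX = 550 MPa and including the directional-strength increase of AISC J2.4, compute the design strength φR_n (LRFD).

φR_n ≈ 2110 kN

t_e = 0.707 × 16 = 11.31 mm; A_we = 11.31 × 550 = 6222 mm².
Directional factor: 1.0 + 0.5 sin^1.5(55°) = 1.371.
F_nw = 0.6 × 550 × 1.371 = 452.3 MPa.
φR_n = 0.75 × 452.3 × 6222 × 10⁻³ = 2111 kN.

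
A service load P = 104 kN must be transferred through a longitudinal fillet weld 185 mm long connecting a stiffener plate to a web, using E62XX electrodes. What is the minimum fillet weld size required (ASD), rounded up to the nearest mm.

E62XX → F_EXX = 620 MPa.
Total weld length L = 185 mm.
Required throat t_e = P × Ω / (0.6 F_EXX × L) = 104 × 2.0 / (0.6 × 620 × 185 × 10⁻³) = 3.022 mm.
Required leg w = t_e / 0.707 = 4.275 mm → use 5 mm.

w = 5 mm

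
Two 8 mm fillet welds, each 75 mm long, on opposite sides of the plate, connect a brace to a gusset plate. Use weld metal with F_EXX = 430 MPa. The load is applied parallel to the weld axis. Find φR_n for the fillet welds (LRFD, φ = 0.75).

Effective throat t_e = 0.707 × 8 = 5.656 mm.
Total length L = 150 mm; A_we = 5.656 × 150 = 848.4 mm².
F_nw = 0.6 F_EXX = 0.6 × 430 = 258 MPa.
φR_n = 0.75 × 258 × 848.4 × 10⁻³ = 164.2 kN.

φR_n ≈ 164 kN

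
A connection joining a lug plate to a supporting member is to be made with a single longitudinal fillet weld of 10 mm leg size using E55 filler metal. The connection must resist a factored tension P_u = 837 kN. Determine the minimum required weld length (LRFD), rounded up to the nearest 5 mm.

E55XX → F_EXX = 550 MPa.
Throat t_e = 0.707 × 10 = 7.07 mm.
φr_n = 0.75 × 0.6 × 550 × 7.07 × 10⁻³ = 1.75 kN/mm.
L_req = P_u / φr_n = 837 / 1.75 = 478.3 mm total.
Round up → use L = 480 mm.

L = 480 mm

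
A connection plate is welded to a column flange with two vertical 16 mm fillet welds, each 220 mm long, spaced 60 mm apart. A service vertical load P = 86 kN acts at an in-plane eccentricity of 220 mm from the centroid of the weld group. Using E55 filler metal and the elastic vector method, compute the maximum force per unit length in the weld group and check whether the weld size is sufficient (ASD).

f_max ≈ 1060 N/mm; adequate

E55XX → F_EXX = 550 MPa.
Total weld length L_w = 440 mm. Treat welds as unit-width lines.
Polar moment about centroid: J = 2[d³/12 + d(b/2)²] = 2[220³/12 + 220×30²] = 2171000 mm³.
Direct shear f_v = P/L_w = 86×10³ / 440 = 195.5 N/mm (vertical).
Torsion M = P·e = 86×10³ × 220 = 18920000 N·mm.
Critical point at (x, y) = (30, 110) from centroid. f_tx = M·y/J = 958.8 N/mm; f_ty = M·x/J = 261.5 N/mm.
Resultant f_max = √[f_tx² + (f_v + f_ty)²] = √[958.8² + (195.5 + 261.5)²] = 1062 N/mm.
Capacity per unit length: r_n/Ω = (1/2.0) × 0.6 × 550 × (0.707 × 16) = 1866 N/mm.
1062 ≤ 1866 → adequate.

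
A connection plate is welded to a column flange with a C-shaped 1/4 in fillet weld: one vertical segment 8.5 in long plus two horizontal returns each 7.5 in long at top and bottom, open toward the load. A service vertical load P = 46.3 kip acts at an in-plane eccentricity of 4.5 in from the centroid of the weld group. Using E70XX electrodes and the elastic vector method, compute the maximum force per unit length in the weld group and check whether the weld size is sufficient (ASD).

f_max ≈ 4.64 kip/in; NOT adequate

E70XX → F_EXX = 70 ksi.
Total weld length L_w = 23.5 in. Treat welds as unit-width lines.
Centroid: x̄ = 2×7.5×3.75 / 23.5 = 2.394 in from the vertical weld.
Polar moment about centroid: J = I_x + I_y = [8.5³/12 + 2×7.5×4.25²] + [8.5×2.394² + 2(7.5³/12 + 7.5×1.356²)] = 468.7 in³.
Direct shear f_v = P/L_w = 46.3 / 23.5 = 1.97 kip/in (vertical).
Torsion M = P·e = 46.3 × 4.5 = 208.35 kip·in.
Critical point at (x, y) = (5.106, 4.25) from centroid. f_tx = M·y/J = 1.889 kip/in; f_ty = M·x/J = 2.27 kip/in.
Resultant f_max = √[f_tx² + (f_v + f_ty)²] = √[1.889² + (1.97 + 2.27)²] = 4.642 kip/in.
Capacity per unit length: r_n/Ω = (1/2.0) × 0.6 × 70 × (0.707 × 0.25) = 3.712 kip/in.
4.642 > 3.712 → NOT adequate.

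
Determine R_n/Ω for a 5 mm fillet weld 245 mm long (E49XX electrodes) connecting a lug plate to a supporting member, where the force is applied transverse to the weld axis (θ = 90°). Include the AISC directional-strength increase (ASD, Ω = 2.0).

E49XX → F_EXX = 490 MPa.
t_e = 0.707 × 5 = 3.535 mm; A_we = 3.535 × 245 = 866.1 mm².
Directional factor: 1.0 + 0.5 sin^1.5(90°) = 1.5.
F_nw = 0.6 × 490 × 1.5 = 441 MPa.
R_n/Ω = (441 × 866.1) / 2.0 × 10⁻³ = 191 kN.

R_n/Ω ≈ 191 kN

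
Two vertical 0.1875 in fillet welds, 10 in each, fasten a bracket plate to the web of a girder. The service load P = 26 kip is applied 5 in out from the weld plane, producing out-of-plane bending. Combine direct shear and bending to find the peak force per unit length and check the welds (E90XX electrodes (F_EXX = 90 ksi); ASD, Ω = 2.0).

L_w = 2 × 10 = 20 in; section modulus (unit throat) S = 2 × L²/6 = 33.33 in².
Direct shear f_v = P/L_w = 26/20 = 1.3 kip/in.
Moment M = P × e = 26 × 5 = 130 kip·in; bending f_b = M/S = 3.9 kip/in.
f_max = √(f_v² + f_b²) = √(1.3² + 3.9²) = 4.111 kip/in.
r_n/Ω = (1/2.0) × 0.6 × 90 × (0.707 × 0.1875) = 3.579 kip/in → NOT adequate.

f_max ≈ 4.11 kip/in; NOT adequate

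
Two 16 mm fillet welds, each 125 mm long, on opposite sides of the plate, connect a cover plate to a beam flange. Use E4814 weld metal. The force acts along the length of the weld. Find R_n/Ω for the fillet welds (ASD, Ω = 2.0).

E48XX → F_EXX = 480 MPa.
Effective throat t_e = 0.707 × 16 = 11.31 mm.
Total length L = 250 mm; A_we = 11.31 × 250 = 2828 mm².
F_nw = 0.6 F_EXX = 0.6 × 480 = 288 MPa.
R_n = 288 × 2828 × 10⁻³ = 814.5 kN; R_n/Ω = 814.5/2.0 = 407.2 kN.

R_n/Ω ≈ 407 kN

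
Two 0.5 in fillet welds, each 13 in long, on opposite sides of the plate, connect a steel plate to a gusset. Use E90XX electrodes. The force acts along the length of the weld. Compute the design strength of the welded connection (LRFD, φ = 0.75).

φR_n ≈ 372 kips

E90XX → F_EXX = 90 ksi.
Effective throat t_e = 0.707 × 0.5 = 0.3535 in.
Total length L = 26 in; A_we = 0.3535 × 26 = 9.191 in².
F_nw = 0.6 F_EXX = 0.6 × 90 = 54 ksi.
φR_n = 0.75 × 54 × 9.191 = 372.2 kips.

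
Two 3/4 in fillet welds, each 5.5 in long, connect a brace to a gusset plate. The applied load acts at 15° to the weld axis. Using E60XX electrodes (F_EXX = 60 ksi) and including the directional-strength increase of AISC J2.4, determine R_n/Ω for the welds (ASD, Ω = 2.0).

t_e = 0.707 × 0.75 = 0.5302 in; A_we = 0.5302 × 11 = 5.833 in².
Directional factor: 1.0 + 0.5 sin^1.5(15°) = 1.066.
F_nw = 0.6 × 60 × 1.066 = 38.37 ksi.
R_n/Ω = (38.37 × 5.833) / 2.0 = 111.9 kips.

R_n/Ω ≈ 112 kips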